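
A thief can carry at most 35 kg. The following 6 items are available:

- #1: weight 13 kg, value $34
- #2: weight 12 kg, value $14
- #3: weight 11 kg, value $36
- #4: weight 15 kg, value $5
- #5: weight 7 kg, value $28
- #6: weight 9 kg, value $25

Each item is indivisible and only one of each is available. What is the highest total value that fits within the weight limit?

$98

Check high-value combinations within 35 kg:
- #1+#3+#5: weight 13+11+7=31, value 34+36+28=98
- #1+#3+#6: weight 13+11+9=33, value 34+36+25=95
- #3+#5+#6: weight 11+7+9=27, value 36+28+25=89
- #1+#5+#6: weight 13+7+9=29, value 34+28+25=87
- #2+#3+#5: weight 12+11+7=30, value 14+36+28=78
Best: $98.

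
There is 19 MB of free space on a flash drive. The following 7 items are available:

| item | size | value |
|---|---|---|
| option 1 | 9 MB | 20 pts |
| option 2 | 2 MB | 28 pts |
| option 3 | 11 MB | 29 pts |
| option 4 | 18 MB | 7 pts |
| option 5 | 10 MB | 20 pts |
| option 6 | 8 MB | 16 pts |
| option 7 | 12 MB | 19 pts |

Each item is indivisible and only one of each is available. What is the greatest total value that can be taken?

64 pts

Check high-value combinations within 19 MB:
- option 1+option 2+option 6: size 9+2+8=19, value 20+28+16=64
- option 2+option 3: size 2+11=13, value 28+29=57
- option 1+option 2: size 9+2=11, value 20+28=48
- option 2+option 5: size 2+10=12, value 28+20=48
Best: 64 pts.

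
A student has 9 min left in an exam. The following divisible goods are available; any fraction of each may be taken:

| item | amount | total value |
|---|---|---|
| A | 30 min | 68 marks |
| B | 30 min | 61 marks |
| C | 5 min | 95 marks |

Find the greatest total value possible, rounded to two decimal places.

Take in order of value per unit:
- C (95/5 per unit): all 5 → value 95, running total 95.00
- A (68/30 per unit): 4 of 30 → value 4×68/30 = 9.0667, running total 104.07
Total 104.07.

104.07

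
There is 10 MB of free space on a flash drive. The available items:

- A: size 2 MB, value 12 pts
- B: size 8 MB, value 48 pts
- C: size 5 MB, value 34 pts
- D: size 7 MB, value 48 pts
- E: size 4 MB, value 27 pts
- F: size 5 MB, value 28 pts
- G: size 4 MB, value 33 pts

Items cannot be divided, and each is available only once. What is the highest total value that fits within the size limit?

72 pts

Check high-value combinations within 10 MB:
- A+E+G: size 2+4+4=10, value 12+27+33=72
- C+G: size 5+4=9, value 34+33=67
- C+F: size 5+5=10, value 34+28=62
- C+E: size 5+4=9, value 34+27=61
Best: 72 pts.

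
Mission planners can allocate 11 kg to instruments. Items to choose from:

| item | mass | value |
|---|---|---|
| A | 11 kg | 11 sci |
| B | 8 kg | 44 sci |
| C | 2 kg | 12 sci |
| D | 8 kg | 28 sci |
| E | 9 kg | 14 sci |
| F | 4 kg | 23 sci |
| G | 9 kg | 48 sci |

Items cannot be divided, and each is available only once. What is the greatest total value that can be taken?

Check high-value combinations within 11 kg:
- C+G: mass 2+9=11, value 12+48=60
- B+C: mass 8+2=10, value 44+12=56
- G: mass 9, value 48
Best: 60 sci.

60 sci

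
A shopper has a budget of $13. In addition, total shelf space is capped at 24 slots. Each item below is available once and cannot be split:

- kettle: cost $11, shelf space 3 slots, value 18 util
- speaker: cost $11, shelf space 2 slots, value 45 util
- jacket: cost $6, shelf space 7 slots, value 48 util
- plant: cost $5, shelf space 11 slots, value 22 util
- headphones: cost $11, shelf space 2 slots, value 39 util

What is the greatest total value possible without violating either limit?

Feasible sets respecting both limits:
- jacket+plant: cost 11, shelf space 18, value 70
- jacket: cost 6, shelf space 7, value 48
- speaker: cost 11, shelf space 2, value 45
Best: 70 util.

70 util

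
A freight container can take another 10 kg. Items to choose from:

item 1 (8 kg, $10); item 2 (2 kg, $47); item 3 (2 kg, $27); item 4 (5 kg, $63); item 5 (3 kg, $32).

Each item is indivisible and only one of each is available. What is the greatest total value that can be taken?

Check high-value combinations within 10 kg:
- item 2+item 4+item 5: weight 2+5+3=10, value 47+63+32=142
- item 2+item 3+item 4: weight 2+2+5=9, value 47+27+63=137
- item 3+item 4+item 5: weight 2+5+3=10, value 27+63+32=122
- item 2+item 4: weight 2+5=7, value 47+63=110
- item 2+item 3+item 5: weight 2+2+3=7, value 47+27+32=106
Best: $142.

$142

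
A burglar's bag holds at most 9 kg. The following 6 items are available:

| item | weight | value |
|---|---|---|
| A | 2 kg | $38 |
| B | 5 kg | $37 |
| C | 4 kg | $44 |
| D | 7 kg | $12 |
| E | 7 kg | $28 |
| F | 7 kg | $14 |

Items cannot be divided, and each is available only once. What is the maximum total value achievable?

$82

Check high-value combinations within 9 kg:
- A+C: weight 2+4=6, value 38+44=82
- B+C: weight 5+4=9, value 37+44=81
- A+B: weight 2+5=7, value 38+37=75
- A+E: weight 2+7=9, value 38+28=66
- A+F: weight 2+7=9, value 38+14=52
Best: $82.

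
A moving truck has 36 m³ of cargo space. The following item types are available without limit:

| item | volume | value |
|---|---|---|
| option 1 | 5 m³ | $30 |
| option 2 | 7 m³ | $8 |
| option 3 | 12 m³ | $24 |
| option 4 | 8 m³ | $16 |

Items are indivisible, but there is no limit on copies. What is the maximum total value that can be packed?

$210

Best value-per-unit is option 1 at 30/5, and filling with it alone uses volume 7×5=35. No mix of the others beats 7×30 = 210.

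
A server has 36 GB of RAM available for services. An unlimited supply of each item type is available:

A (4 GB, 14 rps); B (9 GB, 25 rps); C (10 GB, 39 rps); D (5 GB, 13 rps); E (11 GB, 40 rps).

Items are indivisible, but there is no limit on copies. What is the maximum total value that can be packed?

Best value-per-unit is C at 39/10; filling with it alone gives 3×39 = 117.
Optimal mix: 4×A + 2×C → memory 36, value 134.

134 rps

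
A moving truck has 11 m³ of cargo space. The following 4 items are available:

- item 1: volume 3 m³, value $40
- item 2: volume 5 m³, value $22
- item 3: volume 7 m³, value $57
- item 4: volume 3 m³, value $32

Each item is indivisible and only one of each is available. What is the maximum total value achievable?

$97

Check high-value combinations within 11 m³:
- item 1+item 3: volume 3+7=10, value 40+57=97
- item 1+item 2+item 4: volume 3+5+3=11, value 40+22+32=94
- item 3+item 4: volume 7+3=10, value 57+32=89
- item 1+item 4: volume 3+3=6, value 40+32=72
- item 1+item 2: volume 3+5=8, value 40+22=62
Best: $97.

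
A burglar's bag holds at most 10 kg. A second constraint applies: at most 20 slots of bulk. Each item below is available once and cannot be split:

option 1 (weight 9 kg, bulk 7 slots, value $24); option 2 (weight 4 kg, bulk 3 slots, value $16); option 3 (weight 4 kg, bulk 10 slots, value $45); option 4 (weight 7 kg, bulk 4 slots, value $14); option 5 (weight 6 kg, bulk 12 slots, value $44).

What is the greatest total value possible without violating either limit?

$61

Feasible sets respecting both limits:
- option 2+option 3: weight 8, bulk 13, value 61
- option 2+option 5: weight 10, bulk 15, value 60
- option 3: weight 4, bulk 10, value 45
Best: $61.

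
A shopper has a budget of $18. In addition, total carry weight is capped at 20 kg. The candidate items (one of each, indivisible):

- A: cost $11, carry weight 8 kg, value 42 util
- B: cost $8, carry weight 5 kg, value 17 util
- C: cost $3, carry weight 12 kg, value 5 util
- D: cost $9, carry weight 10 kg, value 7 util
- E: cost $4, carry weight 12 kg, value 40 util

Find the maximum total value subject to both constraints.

Feasible sets respecting both limits:
- A+E: cost 15, carry weight 20, value 82
- B+E: cost 12, carry weight 17, value 57
- A+C: cost 14, carry weight 20, value 47
- A: cost 11, carry weight 8, value 42
Best: 82 util.

82 util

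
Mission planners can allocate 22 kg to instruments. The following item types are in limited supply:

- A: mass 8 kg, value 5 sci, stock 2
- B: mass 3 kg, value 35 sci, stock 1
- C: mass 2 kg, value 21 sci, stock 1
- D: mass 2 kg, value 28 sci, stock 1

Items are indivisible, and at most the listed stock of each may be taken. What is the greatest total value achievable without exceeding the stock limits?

89 sci

Best selections within mass 22 and stock limits:
- 1×A + 1×B + 1×C + 1×D: mass 15, value 89
- 1×B + 1×C + 1×D: mass 7, value 84
Best: 89 sci.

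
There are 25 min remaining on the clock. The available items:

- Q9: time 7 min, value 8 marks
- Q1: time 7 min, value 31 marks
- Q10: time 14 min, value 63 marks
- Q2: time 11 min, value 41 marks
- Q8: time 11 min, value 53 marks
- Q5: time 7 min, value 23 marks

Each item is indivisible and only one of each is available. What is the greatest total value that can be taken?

116 marks

Check high-value combinations within 25 min:
- Q10+Q8: time 14+11=25, value 63+53=116
- Q1+Q8+Q5: time 7+11+7=25, value 31+53+23=107
- Q10+Q2: time 14+11=25, value 63+41=104
Best: 116 marks.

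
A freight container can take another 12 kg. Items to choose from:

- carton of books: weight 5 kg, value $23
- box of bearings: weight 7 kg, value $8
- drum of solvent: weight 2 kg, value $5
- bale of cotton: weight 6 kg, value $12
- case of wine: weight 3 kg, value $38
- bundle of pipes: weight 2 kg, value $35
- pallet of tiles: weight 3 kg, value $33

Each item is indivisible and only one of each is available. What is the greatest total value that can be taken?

$111

This is a 0/1 knapsack; check combinations near the capacity.
- drum of solvent+case of wine+bundle of pipes+pallet of tiles: weight 2+3+2+3=10, value 5+38+35+33=111
- case of wine+bundle of pipes+pallet of tiles: weight 3+2+3=8, value 38+35+33=106
- carton of books+drum of solvent+case of wine+bundle of pipes: weight 5+2+3+2=12, value 23+5+38+35=101
- carton of books+case of wine+bundle of pipes: weight 5+3+2=10, value 23+38+35=96
Best: $111.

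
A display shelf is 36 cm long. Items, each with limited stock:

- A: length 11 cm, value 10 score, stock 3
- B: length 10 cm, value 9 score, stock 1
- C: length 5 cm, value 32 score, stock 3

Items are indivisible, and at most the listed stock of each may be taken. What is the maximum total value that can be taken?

Top feasible selections:
- 1×A + 1×B + 3×C: length 36, value 115
- 1×A + 3×C: length 26, value 106
- 1×B + 3×C: length 25, value 105
Best: 115 score.

115 score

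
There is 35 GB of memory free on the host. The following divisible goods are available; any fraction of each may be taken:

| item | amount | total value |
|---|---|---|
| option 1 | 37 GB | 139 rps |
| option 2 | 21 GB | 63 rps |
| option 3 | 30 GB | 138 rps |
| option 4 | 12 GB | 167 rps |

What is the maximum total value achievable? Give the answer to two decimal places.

272.80

Take in order of value per unit:
- option 4 (167/12 per unit): all 12 → value 167, running total 167.00
- option 3 (138/30 per unit): 23 of 30 → value 23×138/30 = 105.8000, running total 272.80
Total 272.80.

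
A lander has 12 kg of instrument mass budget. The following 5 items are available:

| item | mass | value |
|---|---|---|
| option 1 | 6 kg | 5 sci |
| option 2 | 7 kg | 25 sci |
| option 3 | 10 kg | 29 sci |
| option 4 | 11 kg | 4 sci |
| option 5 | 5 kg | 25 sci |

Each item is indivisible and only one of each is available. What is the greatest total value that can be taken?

50 sci

Check high-value combinations within 12 kg:
- option 2+option 5: mass 7+5=12, value 25+25=50
- option 1+option 5: mass 6+5=11, value 5+25=30
- option 3: mass 10, value 29
- option 5: mass 5, value 25
- option 2: mass 7, value 25
Best: 50 sci.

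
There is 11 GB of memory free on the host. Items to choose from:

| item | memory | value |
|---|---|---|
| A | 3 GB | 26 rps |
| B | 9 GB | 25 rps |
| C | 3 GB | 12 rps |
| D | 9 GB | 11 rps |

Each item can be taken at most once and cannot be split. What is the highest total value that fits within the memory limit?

Check high-value combinations within 11 GB:
- A+C: memory 3+3=6, value 26+12=38
- A: memory 3, value 26
- B: memory 9, value 25
- C: memory 3, value 12
- D: memory 9, value 11
Best: 38 rps.

38 rps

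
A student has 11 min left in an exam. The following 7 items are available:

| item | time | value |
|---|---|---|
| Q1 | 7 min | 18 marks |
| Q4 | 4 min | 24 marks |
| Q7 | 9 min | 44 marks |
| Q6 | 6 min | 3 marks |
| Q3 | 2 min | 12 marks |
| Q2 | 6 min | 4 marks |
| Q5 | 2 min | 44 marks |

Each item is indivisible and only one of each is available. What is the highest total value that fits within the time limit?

88 marks

Check high-value combinations within 11 min:
- Q7+Q5: time 9+2=11, value 44+44=88
- Q4+Q3+Q5: time 4+2+2=8, value 24+12+44=80
- Q1+Q3+Q5: time 7+2+2=11, value 18+12+44=74
Best: 88 marks.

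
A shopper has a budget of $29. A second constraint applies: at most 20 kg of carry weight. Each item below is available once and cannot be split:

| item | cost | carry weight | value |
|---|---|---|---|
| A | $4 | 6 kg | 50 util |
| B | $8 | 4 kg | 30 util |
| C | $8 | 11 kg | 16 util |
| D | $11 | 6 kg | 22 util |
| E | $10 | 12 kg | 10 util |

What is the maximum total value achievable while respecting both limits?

Feasible sets respecting both limits:
- A+B+D: cost 23, carry weight 16, value 102
- A+B: cost 12, carry weight 10, value 80
- A+D: cost 15, carry weight 12, value 72
Best: 102 util.

102 util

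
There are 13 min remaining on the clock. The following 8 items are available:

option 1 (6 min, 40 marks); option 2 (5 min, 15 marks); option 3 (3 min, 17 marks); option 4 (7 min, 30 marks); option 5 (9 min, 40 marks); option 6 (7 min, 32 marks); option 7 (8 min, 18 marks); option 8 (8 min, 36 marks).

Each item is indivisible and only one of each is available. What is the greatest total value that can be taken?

72 marks

This is a 0/1 knapsack; check combinations near the capacity.
- option 1+option 6: time 6+7=13, value 40+32=72
- option 1+option 4: time 6+7=13, value 40+30=70
- option 1+option 3: time 6+3=9, value 40+17=57
Best: 72 marks.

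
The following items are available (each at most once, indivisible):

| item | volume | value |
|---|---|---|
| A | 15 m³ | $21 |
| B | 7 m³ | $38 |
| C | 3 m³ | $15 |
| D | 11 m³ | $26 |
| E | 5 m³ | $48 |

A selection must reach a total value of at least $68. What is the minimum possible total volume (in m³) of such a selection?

12

Subsets with value ≥ 68, sorted by total volume:
- B+E: volume 12, value 86
- B+C+E: volume 15, value 101
- D+E: volume 16, value 74
Minimum volume: 12 m³.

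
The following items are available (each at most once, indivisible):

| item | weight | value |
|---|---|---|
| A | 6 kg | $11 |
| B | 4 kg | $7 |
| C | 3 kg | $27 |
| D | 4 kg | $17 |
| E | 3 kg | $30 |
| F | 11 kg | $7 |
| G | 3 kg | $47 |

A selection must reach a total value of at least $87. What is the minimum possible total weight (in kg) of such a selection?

9

Subsets with value ≥ 87, sorted by total weight:
- C+E+G: weight 9, value 104
- D+E+G: weight 10, value 94
Minimum weight: 9 kg.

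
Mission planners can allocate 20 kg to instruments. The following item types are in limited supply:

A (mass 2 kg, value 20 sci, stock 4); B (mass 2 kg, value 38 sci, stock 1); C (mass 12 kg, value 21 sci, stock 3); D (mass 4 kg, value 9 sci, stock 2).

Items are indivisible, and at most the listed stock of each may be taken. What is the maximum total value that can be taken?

136 sci

Top feasible selections:
- 4×A + 1×B + 2×D: mass 18, value 136
- 4×A + 1×B + 1×D: mass 14, value 127
Best: 136 sci.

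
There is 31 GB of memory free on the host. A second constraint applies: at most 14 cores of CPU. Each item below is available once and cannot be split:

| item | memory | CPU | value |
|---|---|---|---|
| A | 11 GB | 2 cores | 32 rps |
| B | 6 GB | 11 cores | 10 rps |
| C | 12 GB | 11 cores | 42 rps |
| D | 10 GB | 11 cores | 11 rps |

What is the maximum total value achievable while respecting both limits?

74 rps

Feasible sets respecting both limits:
- A+C: memory 23, CPU 13, value 74
- A+D: memory 21, CPU 13, value 43
- A+B: memory 17, CPU 13, value 42
Best: 74 rps.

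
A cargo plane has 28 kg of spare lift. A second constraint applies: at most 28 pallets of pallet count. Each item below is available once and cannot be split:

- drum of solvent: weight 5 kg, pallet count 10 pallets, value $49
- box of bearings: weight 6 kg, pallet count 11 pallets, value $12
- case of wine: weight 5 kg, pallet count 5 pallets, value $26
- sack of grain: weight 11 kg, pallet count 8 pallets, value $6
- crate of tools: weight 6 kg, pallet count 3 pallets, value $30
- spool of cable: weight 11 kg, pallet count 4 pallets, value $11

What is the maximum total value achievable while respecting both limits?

$116

Feasible sets respecting both limits:
- drum of solvent+case of wine+crate of tools+spool of cable: weight 27, pallet count 22, value 116
- drum of solvent+case of wine+sack of grain+crate of tools: weight 27, pallet count 26, value 111
- drum of solvent+case of wine+crate of tools: weight 16, pallet count 18, value 105
- drum of solvent+box of bearings+crate of tools+spool of cable: weight 28, pallet count 28, value 102
Best: $116.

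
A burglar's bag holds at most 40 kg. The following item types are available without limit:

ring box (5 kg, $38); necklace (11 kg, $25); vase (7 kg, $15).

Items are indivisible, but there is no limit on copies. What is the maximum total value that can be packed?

$304

Best value-per-unit is ring box at 38/5, and filling with it alone uses weight 8×5=40. No mix of the others beats 8×38 = 304.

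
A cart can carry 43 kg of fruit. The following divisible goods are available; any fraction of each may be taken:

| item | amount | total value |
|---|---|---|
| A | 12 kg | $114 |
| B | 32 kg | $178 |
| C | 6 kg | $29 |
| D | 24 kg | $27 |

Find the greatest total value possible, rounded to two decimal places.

Take in order of value per unit:
- A (114/12 per unit): all 12 → value 114, running total 114.00
- B (178/32 per unit): 31 of 32 → value 31×178/32 = 172.4375, running total 286.44
Total 286.44.

286.44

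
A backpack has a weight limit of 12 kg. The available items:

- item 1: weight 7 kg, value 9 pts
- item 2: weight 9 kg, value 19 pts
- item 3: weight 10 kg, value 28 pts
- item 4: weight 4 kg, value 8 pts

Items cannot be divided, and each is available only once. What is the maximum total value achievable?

28 pts

Check high-value combinations within 12 kg:
- item 3: weight 10, value 28
- item 2: weight 9, value 19
- item 1+item 4: weight 7+4=11, value 9+8=17
Best: 28 pts.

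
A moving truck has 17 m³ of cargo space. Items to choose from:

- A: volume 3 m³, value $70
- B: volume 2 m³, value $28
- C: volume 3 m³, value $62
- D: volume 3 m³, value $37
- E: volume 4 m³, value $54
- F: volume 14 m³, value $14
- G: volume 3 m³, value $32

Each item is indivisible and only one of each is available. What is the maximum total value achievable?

Check high-value combinations within 17 m³:
- A+C+D+E+G: volume 3+3+3+4+3=16, value 70+62+37+54+32=255
- A+B+C+D+E: volume 3+2+3+3+4=15, value 70+28+62+37+54=251
- A+B+C+E+G: volume 3+2+3+4+3=15, value 70+28+62+54+32=246
- A+B+C+D+G: volume 3+2+3+3+3=14, value 70+28+62+37+32=229
Best: $255.

$255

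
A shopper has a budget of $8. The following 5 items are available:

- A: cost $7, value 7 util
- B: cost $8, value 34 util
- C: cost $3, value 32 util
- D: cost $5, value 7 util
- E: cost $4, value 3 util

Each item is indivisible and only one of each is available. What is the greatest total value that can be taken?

39 util

Check high-value combinations within $8:
- C+D: cost 3+5=8, value 32+7=39
- C+E: cost 3+4=7, value 32+3=35
- B: cost 8, value 34
Best: 39 util.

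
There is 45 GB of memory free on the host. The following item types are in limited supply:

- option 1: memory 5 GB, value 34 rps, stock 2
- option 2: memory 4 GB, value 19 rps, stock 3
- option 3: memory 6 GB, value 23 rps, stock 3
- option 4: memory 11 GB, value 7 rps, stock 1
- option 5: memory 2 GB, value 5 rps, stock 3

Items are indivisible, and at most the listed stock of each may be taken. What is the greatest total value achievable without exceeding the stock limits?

Best selections within memory 45 and stock limits:
- 2×option 1 + 3×option 2 + 3×option 3 + 2×option 5: memory 44, value 204
- 2×option 1 + 3×option 2 + 3×option 3 + 1×option 5: memory 42, value 199
- 2×option 1 + 3×option 2 + 3×option 3: memory 40, value 194
Best: 204 rps.

204 rps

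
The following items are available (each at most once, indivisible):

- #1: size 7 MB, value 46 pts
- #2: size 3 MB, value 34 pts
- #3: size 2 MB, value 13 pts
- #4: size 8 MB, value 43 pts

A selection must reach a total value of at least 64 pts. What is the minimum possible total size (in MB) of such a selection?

Subsets with value ≥ 64, sorted by total size:
- #1+#2: size 10, value 80
- #2+#4: size 11, value 77
- #1+#2+#3: size 12, value 93
- #2+#3+#4: size 13, value 90
Minimum size: 10 MB.

10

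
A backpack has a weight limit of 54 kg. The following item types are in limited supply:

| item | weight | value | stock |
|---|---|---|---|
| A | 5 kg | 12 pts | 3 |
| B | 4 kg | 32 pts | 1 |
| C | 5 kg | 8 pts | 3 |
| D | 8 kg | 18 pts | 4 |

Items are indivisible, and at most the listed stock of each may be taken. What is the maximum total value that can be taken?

Best selections within weight 54 and stock limits:
- 3×A + 1×B + 4×D: weight 51, value 140
- 3×A + 1×B + 2×C + 3×D: weight 53, value 138
- 2×A + 1×B + 1×C + 4×D: weight 51, value 136
Best: 140 pts.

140 pts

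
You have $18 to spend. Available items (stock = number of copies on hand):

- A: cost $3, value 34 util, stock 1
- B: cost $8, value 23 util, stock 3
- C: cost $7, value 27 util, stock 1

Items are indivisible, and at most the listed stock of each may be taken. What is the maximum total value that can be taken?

Top feasible selections:
- 1×A + 1×B + 1×C: cost 18, value 84
- 1×A + 1×C: cost 10, value 61
- 1×A + 1×B: cost 11, value 57
- 1×B + 1×C: cost 15, value 50
Best: 84 util.

84 util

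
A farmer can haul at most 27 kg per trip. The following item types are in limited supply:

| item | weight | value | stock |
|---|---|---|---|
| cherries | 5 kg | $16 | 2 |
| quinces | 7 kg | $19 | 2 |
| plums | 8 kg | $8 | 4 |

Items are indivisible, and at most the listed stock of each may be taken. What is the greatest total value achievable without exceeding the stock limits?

Best selections within weight 27 and stock limits:
- 2×cherries + 2×quinces: weight 24, value 70
- 1×cherries + 2×quinces + 1×plums: weight 27, value 62
- 2×cherries + 1×quinces + 1×plums: weight 25, value 59
- 1×cherries + 2×quinces: weight 19, value 54
Best: $70.

$70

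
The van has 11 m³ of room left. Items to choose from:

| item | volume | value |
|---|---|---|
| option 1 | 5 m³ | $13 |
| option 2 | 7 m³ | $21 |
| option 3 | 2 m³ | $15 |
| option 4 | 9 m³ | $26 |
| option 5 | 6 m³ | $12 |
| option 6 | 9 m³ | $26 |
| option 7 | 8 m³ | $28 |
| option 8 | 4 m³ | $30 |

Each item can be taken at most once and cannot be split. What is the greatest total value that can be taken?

Check high-value combinations within 11 m³:
- option 1+option 3+option 8: volume 5+2+4=11, value 13+15+30=58
- option 2+option 8: volume 7+4=11, value 21+30=51
- option 3+option 8: volume 2+4=6, value 15+30=45
Best: $58.

$58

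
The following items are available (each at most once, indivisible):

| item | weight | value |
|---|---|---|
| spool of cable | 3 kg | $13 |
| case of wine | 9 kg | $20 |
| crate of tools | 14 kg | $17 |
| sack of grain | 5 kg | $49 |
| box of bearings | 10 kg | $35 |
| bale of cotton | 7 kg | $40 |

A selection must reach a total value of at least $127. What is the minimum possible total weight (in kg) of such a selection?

Subsets with value ≥ 127, sorted by total weight:
- spool of cable+sack of grain+box of bearings+bale of cotton: weight 25, value 137
- case of wine+sack of grain+box of bearings+bale of cotton: weight 31, value 144
- spool of cable+case of wine+sack of grain+box of bearings+bale of cotton: weight 34, value 157
- crate of tools+sack of grain+box of bearings+bale of cotton: weight 36, value 141
Minimum weight: 25 kg.

25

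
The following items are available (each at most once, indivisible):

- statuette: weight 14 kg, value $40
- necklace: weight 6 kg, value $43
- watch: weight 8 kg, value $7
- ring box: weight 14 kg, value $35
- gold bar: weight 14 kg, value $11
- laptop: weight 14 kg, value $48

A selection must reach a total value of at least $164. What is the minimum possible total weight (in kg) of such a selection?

48

Subsets with value ≥ 164, sorted by total weight:
- statuette+necklace+ring box+laptop: weight 48, value 166
- statuette+necklace+watch+ring box+laptop: weight 56, value 173
- statuette+necklace+ring box+gold bar+laptop: weight 62, value 177
Minimum weight: 48 kg.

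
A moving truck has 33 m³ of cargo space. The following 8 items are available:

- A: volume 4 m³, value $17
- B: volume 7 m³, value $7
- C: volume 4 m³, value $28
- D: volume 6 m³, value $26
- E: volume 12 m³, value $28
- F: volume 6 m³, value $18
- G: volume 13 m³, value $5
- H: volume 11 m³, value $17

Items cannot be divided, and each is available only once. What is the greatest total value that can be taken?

Check high-value combinations within 33 m³:
- A+C+D+E+F: volume 4+4+6+12+6=32, value 17+28+26+28+18=117
- A+C+D+F+H: volume 4+4+6+6+11=31, value 17+28+26+18+17=106
- A+B+C+D+E: volume 4+7+4+6+12=33, value 17+7+28+26+28=106
- C+D+E+F: volume 4+6+12+6=28, value 28+26+28+18=100
Best: $117.

$117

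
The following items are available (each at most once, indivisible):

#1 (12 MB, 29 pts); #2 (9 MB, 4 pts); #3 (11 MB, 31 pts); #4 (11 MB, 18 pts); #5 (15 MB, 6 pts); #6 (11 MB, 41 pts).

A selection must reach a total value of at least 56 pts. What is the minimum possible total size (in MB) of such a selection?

22

Subsets with value ≥ 56, sorted by total size:
- #3+#6: size 22, value 72
- #4+#6: size 22, value 59
Minimum size: 22 MB.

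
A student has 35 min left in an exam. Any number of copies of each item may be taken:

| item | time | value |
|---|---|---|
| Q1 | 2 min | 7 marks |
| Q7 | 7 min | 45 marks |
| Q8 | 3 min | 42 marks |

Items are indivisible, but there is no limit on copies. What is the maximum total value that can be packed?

469 marks

Best value-per-unit is Q8 at 42/3; filling with it alone gives 11×42 = 462.
Optimal mix: 1×Q1 + 11×Q8 → time 35, value 469.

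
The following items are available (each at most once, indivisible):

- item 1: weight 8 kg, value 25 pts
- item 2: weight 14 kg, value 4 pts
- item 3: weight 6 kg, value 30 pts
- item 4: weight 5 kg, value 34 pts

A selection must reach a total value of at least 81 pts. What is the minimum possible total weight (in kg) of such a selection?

Subsets with value ≥ 81, sorted by total weight:
- item 1+item 3+item 4: weight 19, value 89
- item 1+item 2+item 3+item 4: weight 33, value 93
Minimum weight: 19 kg.

19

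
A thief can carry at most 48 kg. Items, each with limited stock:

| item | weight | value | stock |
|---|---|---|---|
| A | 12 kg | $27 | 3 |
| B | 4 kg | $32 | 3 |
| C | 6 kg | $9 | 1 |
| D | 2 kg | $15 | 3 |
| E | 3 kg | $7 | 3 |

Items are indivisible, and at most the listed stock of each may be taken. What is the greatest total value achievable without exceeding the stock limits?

$209

Top feasible selections:
- 2×A + 3×B + 3×D + 2×E: weight 48, value 209
- 2×A + 3×B + 1×C + 3×D: weight 48, value 204
- 2×A + 3×B + 3×D + 1×E: weight 45, value 202
Best: $209.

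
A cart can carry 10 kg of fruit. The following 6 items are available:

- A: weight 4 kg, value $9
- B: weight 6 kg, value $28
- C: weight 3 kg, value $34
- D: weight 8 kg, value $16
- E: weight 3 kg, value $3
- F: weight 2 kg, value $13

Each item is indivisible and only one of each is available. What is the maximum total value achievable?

$62

Check high-value combinations within 10 kg:
- B+C: weight 6+3=9, value 28+34=62
- A+C+F: weight 4+3+2=9, value 9+34+13=56
- C+E+F: weight 3+3+2=8, value 34+3+13=50
- C+F: weight 3+2=5, value 34+13=47
- A+C+E: weight 4+3+3=10, value 9+34+3=46
Best: $62.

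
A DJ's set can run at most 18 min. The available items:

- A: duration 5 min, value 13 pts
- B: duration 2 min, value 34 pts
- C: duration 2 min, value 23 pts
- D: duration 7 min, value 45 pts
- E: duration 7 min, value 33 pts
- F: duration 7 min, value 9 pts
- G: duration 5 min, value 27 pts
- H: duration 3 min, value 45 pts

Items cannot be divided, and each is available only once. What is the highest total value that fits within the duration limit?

151 pts

This is a 0/1 knapsack; check combinations near the capacity.
- B+D+G+H: duration 2+7+5+3=17, value 34+45+27+45=151
- B+C+D+H: duration 2+2+7+3=14, value 34+23+45+45=147
- A+B+C+G+H: duration 5+2+2+5+3=17, value 13+34+23+27+45=142
- C+D+G+H: duration 2+7+5+3=17, value 23+45+27+45=140
Best: 151 pts.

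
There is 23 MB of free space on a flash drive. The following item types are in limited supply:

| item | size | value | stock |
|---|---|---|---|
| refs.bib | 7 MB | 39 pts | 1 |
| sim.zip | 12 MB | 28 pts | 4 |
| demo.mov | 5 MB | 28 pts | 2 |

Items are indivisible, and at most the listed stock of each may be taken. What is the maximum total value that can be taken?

Top feasible selections:
- 1×refs.bib + 2×demo.mov: size 17, value 95
- 1×sim.zip + 2×demo.mov: size 22, value 84
- 1×refs.bib + 1×demo.mov: size 12, value 67
Best: 95 pts.

95 pts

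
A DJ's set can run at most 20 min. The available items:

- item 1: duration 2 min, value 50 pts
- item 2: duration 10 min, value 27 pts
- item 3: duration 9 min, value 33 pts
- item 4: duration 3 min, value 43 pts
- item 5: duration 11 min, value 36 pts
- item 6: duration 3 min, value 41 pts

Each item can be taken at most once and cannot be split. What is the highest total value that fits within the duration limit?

This is a 0/1 knapsack; check combinations near the capacity.
- item 1+item 4+item 5+item 6: duration 2+3+11+3=19, value 50+43+36+41=170
- item 1+item 3+item 4+item 6: duration 2+9+3+3=17, value 50+33+43+41=167
- item 1+item 2+item 4+item 6: duration 2+10+3+3=18, value 50+27+43+41=161
- item 1+item 4+item 6: duration 2+3+3=8, value 50+43+41=134
Best: 170 pts.

170 pts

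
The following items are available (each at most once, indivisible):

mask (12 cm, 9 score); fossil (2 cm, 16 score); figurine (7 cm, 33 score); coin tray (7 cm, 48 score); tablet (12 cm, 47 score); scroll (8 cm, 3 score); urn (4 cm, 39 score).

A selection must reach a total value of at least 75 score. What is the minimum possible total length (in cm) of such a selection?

11

Subsets with value ≥ 75, sorted by total length:
- coin tray+urn: length 11, value 87
- fossil+coin tray+urn: length 13, value 103
Minimum length: 11 cm.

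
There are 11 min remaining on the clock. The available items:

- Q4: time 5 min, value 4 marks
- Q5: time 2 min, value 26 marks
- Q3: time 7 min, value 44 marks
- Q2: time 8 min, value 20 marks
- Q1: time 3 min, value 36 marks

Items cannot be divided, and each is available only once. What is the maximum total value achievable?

80 marks

Check high-value combinations within 11 min:
- Q3+Q1: time 7+3=10, value 44+36=80
- Q5+Q3: time 2+7=9, value 26+44=70
- Q4+Q5+Q1: time 5+2+3=10, value 4+26+36=66
- Q5+Q1: time 2+3=5, value 26+36=62
Best: 80 marks.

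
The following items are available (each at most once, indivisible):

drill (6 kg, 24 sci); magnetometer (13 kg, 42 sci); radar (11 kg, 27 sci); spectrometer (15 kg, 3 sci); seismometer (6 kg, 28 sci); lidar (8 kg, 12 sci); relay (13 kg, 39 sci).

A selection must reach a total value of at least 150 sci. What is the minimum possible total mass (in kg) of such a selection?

49

Subsets with value ≥ 150, sorted by total mass:
- drill+magnetometer+radar+seismometer+relay: mass 49, value 160
- drill+magnetometer+radar+seismometer+lidar+relay: mass 57, value 172
Minimum mass: 49 kg.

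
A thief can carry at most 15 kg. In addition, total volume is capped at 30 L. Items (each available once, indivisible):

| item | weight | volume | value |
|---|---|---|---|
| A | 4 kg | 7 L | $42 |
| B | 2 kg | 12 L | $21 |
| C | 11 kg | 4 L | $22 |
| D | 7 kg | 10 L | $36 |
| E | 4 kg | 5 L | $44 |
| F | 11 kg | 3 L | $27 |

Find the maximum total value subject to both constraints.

Feasible sets respecting both limits:
- A+D+E: weight 15, volume 22, value 122
- A+B+E: weight 10, volume 24, value 107
- B+D+E: weight 13, volume 27, value 101
Best: $122.

$122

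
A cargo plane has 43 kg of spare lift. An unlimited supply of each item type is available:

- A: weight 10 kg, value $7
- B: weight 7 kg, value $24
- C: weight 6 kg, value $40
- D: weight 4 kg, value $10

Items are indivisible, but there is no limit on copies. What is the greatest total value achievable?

$280

Best value-per-unit is C at 40/6, and filling with it alone uses weight 7×6=42. No mix of the others beats 7×40 = 280.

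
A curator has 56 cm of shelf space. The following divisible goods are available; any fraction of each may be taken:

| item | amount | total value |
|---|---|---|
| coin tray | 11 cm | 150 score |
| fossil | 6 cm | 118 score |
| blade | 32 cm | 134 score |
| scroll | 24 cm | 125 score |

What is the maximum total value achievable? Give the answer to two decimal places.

455.81

Take in order of value per unit:
- fossil (118/6 per unit): all 6 → value 118, running total 118.00
- coin tray (150/11 per unit): all 11 → value 150, running total 268.00
- scroll (125/24 per unit): all 24 → value 125, running total 393.00
- blade (134/32 per unit): 15 of 32 → value 15×134/32 = 62.8125, running total 455.81
Total 455.81.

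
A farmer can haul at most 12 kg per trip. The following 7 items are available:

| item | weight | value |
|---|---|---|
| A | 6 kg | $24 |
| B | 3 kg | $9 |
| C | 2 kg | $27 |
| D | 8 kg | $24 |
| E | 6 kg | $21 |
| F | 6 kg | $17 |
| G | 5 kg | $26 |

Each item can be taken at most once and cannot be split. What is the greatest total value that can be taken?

$62

This is a 0/1 knapsack; check combinations near the capacity.
- B+C+G: weight 3+2+5=10, value 9+27+26=62
- A+B+C: weight 6+3+2=11, value 24+9+27=60
- B+C+E: weight 3+2+6=11, value 9+27+21=57
- C+G: weight 2+5=7, value 27+26=53
- B+C+F: weight 3+2+6=11, value 9+27+17=53
Best: $62.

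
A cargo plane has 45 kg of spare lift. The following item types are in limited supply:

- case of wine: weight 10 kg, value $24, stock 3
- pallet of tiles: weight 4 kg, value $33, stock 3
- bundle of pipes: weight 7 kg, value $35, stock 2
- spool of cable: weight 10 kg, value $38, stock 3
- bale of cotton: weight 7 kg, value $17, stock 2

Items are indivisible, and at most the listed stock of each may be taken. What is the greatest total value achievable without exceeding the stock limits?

Top feasible selections:
- 3×pallet of tiles + 2×bundle of pipes + 1×spool of cable + 1×bale of cotton: weight 43, value 224
- 2×pallet of tiles + 1×bundle of pipes + 3×spool of cable: weight 45, value 215
- 3×pallet of tiles + 3×spool of cable: weight 42, value 213
- 2×pallet of tiles + 2×bundle of pipes + 2×spool of cable: weight 42, value 212
Best: $224.

$224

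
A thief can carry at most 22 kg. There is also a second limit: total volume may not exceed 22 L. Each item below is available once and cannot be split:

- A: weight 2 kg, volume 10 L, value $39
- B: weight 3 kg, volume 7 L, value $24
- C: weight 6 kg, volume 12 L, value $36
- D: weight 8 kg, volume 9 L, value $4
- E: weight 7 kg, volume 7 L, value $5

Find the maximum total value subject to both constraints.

$75

Feasible sets respecting both limits:
- A+C: weight 8, volume 22, value 75
- A+B: weight 5, volume 17, value 63
- B+C: weight 9, volume 19, value 60
- A+E: weight 9, volume 17, value 44
Best: $75.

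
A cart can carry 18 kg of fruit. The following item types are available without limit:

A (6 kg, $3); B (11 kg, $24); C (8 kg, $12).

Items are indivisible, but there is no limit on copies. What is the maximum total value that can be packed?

Best value-per-unit is B at 24/11; filling with it alone gives 1×24 = 24.
Optimal mix: 1×A + 1×B → weight 17, value 27.

$27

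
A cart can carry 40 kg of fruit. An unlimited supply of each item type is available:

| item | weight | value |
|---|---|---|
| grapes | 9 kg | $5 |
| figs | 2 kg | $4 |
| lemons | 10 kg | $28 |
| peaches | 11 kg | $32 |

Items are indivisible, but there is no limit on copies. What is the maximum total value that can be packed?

$112

Best value-per-unit is peaches at 32/11; filling with it alone gives 3×32 = 96.
Optimal mix: 4×lemons → weight 40, value 112.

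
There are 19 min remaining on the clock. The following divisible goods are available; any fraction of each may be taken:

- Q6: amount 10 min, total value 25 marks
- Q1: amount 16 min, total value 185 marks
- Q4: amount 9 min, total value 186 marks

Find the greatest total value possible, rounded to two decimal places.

301.63

Take in order of value per unit:
- Q4 (186/9 per unit): all 9 → value 186, running total 186.00
- Q1 (185/16 per unit): 10 of 16 → value 10×185/16 = 115.6250, running total 301.63
Total 301.63.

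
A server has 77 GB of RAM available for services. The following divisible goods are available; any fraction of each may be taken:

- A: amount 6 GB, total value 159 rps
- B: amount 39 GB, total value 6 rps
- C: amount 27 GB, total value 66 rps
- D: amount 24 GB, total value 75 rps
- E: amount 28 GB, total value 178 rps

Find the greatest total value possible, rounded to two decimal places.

458.44

Take in order of value per unit:
- A (159/6 per unit): all 6 → value 159, running total 159.00
- E (178/28 per unit): all 28 → value 178, running total 337.00
- D (75/24 per unit): all 24 → value 75, running total 412.00
- C (66/27 per unit): 19 of 27 → value 19×66/27 = 46.4444, running total 458.44
Total 458.44.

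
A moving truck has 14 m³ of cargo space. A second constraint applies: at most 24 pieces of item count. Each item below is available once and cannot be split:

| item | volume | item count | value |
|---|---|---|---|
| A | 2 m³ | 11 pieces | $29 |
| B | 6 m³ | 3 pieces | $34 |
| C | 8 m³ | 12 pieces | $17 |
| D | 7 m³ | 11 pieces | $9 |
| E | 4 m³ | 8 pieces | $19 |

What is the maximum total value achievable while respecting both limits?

$82

Feasible sets respecting both limits:
- A+B+E: volume 12, item count 22, value 82
- A+B: volume 8, item count 14, value 63
- B+E: volume 10, item count 11, value 53
Best: $82.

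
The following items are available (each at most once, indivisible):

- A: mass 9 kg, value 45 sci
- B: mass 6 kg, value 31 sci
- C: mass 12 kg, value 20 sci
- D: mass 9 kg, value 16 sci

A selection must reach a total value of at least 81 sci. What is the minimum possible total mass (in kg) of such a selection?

24

Subsets with value ≥ 81, sorted by total mass:
- A+B+D: mass 24, value 92
- A+B+C: mass 27, value 96
- A+C+D: mass 30, value 81
- A+B+C+D: mass 36, value 112
Minimum mass: 24 kg.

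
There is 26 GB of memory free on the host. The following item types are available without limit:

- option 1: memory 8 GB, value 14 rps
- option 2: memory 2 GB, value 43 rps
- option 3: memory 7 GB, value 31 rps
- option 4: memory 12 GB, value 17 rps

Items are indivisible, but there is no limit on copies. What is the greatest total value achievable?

Best value-per-unit is option 2 at 43/2, and filling with it alone uses memory 13×2=26. No mix of the others beats 13×43 = 559.

559 rps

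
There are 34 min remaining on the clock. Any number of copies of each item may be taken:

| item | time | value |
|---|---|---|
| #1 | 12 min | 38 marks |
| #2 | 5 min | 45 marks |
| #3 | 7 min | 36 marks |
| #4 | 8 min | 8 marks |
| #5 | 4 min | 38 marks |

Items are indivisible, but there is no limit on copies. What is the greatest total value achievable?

318 marks

Best value-per-unit is #5 at 38/4; filling with it alone gives 8×38 = 304.
Optimal mix: 2×#2 + 6×#5 → time 34, value 318.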